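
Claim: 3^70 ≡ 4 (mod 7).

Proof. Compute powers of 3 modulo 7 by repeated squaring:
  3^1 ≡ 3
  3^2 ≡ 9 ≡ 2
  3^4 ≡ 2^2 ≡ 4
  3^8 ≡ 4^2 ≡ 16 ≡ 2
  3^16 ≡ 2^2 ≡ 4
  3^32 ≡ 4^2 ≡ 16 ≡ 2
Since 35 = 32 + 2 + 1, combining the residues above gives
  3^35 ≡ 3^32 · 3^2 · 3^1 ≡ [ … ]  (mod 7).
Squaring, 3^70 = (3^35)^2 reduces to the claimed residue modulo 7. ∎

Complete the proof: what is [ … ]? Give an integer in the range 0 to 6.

Multiply the listed residues: 2 · 2 · 3 = 4 → 12.
Reducing modulo 7: 12 = 1·7 + 5, so 3^35 ≡ 5.

5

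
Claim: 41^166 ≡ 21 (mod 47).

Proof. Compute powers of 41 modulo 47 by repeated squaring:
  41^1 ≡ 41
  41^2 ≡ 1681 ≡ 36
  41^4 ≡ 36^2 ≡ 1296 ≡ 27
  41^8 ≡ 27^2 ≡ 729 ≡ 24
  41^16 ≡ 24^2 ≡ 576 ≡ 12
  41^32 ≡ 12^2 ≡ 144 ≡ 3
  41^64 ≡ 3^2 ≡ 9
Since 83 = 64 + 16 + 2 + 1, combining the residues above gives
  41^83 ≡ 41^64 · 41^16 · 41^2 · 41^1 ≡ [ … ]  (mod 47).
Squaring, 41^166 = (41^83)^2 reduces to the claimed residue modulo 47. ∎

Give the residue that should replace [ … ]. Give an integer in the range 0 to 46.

31

Multiply the listed residues: 9 · 12 · 36 · 41 = 108 → 3888 → 159408.
Reducing modulo 47: 159408 = 3391·47 + 31, so 41^83 ≡ 31.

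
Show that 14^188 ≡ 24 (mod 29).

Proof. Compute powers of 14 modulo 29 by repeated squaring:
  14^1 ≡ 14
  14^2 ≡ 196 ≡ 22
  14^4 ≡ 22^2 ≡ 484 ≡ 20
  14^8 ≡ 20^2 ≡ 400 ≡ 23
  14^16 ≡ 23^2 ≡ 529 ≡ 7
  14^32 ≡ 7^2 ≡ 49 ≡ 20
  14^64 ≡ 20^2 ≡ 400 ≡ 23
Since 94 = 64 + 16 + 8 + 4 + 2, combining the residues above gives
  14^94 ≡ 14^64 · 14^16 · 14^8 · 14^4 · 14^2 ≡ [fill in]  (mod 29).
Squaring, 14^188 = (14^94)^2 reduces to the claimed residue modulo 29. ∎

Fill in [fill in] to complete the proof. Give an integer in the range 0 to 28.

13

Multiply the listed residues: 23 · 7 · 23 · 20 · 22 = 161 → 3703 → 74060 → 1629320.
Reducing modulo 29: 1629320 = 56183·29 + 13, so 14^94 ≡ 13.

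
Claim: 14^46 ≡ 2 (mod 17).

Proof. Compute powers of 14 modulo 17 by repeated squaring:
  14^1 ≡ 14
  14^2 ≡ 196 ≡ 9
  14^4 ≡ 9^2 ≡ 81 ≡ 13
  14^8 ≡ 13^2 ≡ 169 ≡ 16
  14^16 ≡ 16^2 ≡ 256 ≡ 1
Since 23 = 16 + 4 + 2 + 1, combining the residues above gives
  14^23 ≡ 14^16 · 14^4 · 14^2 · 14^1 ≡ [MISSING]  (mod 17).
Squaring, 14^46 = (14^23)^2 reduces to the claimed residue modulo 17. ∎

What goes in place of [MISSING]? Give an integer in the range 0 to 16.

Multiply the listed residues: 1 · 13 · 9 · 14 = 13 → 117 → 1638.
Reducing modulo 17: 1638 = 96·17 + 6, so 14^23 ≡ 6.

6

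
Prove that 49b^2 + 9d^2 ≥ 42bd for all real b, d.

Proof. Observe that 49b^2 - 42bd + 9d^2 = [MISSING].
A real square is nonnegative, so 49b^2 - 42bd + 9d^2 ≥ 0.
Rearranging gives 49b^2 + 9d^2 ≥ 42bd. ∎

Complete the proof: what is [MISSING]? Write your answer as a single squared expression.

49b^2 - 42bd + 9d^2 is a perfect-square trinomial: the outer terms are (7b)^2 and (3d)^2, and the cross term is -2·7b·3d.
So 49b^2 - 42bd + 9d^2 = (7b - 3d)^2 ≥ 0.

(7b - 3d)^2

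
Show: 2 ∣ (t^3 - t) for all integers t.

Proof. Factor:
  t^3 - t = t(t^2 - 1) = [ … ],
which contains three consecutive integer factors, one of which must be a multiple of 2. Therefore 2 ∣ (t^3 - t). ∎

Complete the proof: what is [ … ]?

t(t^2 - 1) = t(t - 1)(t + 1) = (t - 1)t(t + 1).
These three factors are consecutive integers, so their product is divisible by 2.

(t - 1)t(t + 1)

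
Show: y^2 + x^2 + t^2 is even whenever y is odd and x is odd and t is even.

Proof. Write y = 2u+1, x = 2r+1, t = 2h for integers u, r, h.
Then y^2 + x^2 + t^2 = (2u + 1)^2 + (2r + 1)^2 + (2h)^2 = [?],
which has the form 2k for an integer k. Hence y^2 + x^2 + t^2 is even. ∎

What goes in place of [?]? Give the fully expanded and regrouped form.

2(2h^2 + 2r^2 + 2r + 2u^2 + 2u + 1)

Expanding: (2u + 1)^2 + (2r + 1)^2 + (2h)^2 = 4h^2 + 4r^2 + 4r + 4u^2 + 4u + 2.
Every term is even; pulling out the factor of 2 gives 2(2h^2 + 2r^2 + 2r + 2u^2 + 2u + 1).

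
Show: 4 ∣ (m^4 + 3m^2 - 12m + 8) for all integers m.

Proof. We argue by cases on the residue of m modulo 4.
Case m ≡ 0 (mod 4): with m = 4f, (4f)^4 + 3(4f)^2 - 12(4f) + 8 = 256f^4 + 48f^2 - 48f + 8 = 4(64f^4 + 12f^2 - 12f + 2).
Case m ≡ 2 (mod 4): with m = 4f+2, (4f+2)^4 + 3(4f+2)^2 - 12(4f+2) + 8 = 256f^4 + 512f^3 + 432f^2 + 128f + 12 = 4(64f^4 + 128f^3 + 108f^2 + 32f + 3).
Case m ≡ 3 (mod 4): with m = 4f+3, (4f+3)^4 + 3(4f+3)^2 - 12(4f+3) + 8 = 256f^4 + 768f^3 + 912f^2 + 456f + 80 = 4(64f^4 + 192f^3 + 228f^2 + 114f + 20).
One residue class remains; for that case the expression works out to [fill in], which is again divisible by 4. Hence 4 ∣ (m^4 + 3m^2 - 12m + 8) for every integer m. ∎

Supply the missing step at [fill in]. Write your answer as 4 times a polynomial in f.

The residues treated are {0, 2, 3}, so the missing case is m ≡ 1 (mod 4); write m = 4f+1.
Then (4f+1)^4 + 3(4f+1)^2 - 12(4f+1) + 8 = 256f^4 + 256f^3 + 144f^2 - 8f = 4(64f^4 + 64f^3 + 36f^2 - 2f).

4(64f^4 + 64f^3 + 36f^2 - 2f)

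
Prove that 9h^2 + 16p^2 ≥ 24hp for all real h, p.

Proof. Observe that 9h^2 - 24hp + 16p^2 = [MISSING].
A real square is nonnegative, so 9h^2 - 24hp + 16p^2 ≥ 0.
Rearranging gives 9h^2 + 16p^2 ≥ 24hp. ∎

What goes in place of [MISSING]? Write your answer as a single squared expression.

(3h - 4p)^2

The leading and trailing coefficients are 3^2 and 4^2, and 24 = 2·3·4, so the trinomial is (3h - 4p)^2.
Hence 9h^2 - 24hp + 16p^2 ≥ 0.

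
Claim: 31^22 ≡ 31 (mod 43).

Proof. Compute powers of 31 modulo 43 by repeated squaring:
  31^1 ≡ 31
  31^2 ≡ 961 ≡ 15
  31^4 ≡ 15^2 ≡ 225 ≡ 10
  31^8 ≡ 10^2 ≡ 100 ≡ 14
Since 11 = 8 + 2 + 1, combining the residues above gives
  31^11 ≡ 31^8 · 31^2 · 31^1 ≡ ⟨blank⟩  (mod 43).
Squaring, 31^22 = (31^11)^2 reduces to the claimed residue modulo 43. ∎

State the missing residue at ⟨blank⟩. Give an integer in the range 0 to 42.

17

31^8 · 31^2 · 31^1 ≡ 14 · 15 · 31 = 6510.
6510 mod 43 = 17, so 31^11 ≡ 17 (mod 43).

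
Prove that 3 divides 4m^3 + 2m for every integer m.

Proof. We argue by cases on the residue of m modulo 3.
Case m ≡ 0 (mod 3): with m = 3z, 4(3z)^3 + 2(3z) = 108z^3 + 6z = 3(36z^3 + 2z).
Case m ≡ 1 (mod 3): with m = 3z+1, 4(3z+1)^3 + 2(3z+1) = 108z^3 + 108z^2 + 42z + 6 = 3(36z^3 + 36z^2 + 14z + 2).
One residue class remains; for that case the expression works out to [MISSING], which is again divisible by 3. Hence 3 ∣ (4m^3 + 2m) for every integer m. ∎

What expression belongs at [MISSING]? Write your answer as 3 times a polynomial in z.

The residues treated are {0, 1}, so the missing case is m ≡ 2 (mod 3); write m = 3z+2.
Then 4(3z+2)^3 + 2(3z+2) = 108z^3 + 216z^2 + 150z + 36 = 3(36z^3 + 72z^2 + 50z + 12).

3(36z^3 + 72z^2 + 50z + 12)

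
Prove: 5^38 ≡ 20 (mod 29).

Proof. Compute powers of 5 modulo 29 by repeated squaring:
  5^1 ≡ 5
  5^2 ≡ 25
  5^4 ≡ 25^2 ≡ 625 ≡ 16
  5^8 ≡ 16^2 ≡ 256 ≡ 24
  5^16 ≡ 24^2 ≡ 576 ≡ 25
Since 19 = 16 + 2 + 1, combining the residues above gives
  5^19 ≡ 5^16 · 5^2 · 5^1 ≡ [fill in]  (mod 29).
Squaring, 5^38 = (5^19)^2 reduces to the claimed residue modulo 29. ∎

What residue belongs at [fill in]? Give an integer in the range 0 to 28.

Multiply the listed residues: 25 · 25 · 5 = 625 → 3125.
Reducing modulo 29: 3125 = 107·29 + 22, so 5^19 ≡ 22.

22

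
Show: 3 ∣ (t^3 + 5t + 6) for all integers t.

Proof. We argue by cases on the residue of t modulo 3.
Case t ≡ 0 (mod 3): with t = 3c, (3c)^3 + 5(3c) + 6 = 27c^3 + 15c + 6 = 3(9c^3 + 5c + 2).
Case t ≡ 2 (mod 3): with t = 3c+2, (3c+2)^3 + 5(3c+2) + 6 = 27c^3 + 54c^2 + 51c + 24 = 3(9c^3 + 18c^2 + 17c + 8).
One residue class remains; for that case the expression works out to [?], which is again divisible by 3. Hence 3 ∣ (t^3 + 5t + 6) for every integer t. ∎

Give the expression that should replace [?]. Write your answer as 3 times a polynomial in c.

3(9c^3 + 9c^2 + 8c + 4)

Only t ≡ 1 (mod 3) is unaccounted for. Put t = 3c+1:
(3c+1)^3 + 5(3c+1) + 6 expands to 27c^3 + 27c^2 + 24c + 12,
and factoring out 3 leaves 3(9c^3 + 9c^2 + 8c + 4).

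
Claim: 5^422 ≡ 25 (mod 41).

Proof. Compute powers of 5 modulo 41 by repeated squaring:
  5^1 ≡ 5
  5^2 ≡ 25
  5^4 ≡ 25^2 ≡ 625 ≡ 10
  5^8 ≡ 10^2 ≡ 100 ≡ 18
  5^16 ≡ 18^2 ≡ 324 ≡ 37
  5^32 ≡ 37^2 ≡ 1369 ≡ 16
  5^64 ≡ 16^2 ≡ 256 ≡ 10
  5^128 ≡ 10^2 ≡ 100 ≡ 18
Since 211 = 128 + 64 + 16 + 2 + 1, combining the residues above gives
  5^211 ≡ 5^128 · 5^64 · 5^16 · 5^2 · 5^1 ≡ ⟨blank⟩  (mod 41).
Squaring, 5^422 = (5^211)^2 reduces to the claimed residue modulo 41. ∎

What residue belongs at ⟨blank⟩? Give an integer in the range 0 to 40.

36

5^128 · 5^64 · 5^16 · 5^2 · 5^1 ≡ 18 · 10 · 37 · 25 · 5 = 832500.
832500 mod 41 = 36, so 5^211 ≡ 36 (mod 41).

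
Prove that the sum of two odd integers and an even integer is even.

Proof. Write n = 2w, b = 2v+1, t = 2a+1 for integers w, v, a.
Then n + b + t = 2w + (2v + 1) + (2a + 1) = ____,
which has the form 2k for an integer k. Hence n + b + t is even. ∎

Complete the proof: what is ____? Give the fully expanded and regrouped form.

2w + (2v + 1) + (2a + 1) = 2a + 2v + 2w + 2
= 2(a + v + w + 1).
Since a + v + w + 1 is an integer, the sum is of the form 2k for an integer k.

2(a + v + w + 1)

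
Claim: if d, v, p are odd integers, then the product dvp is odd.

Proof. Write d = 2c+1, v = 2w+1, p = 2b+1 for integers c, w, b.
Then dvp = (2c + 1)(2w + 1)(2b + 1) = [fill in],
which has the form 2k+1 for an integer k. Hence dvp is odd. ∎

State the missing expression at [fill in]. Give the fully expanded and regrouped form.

2(4bcw + 2bc + 2bw + b + 2cw + c + w) + 1

(2c + 1)(2w + 1)(2b + 1) = 8bcw + 4bc + 4bw + 2b + 4cw + 2c + 2w + 1
= 2(4bcw + 2bc + 2bw + b + 2cw + c + w) + 1.
Since 4bcw + 2bc + 2bw + b + 2cw + c + w is an integer, the product is of the form 2k+1 for an integer k.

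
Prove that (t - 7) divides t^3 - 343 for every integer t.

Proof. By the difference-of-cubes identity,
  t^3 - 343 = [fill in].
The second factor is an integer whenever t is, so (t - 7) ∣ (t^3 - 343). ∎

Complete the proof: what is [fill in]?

(t - 7)(t^2 + 7t + 49)

a^3 - b^3 = (a - b)(a^2 + ab + b^2). With a = t, b = 7:
t^3 - 343 = (t - 7)(t^2 + 7t + 49).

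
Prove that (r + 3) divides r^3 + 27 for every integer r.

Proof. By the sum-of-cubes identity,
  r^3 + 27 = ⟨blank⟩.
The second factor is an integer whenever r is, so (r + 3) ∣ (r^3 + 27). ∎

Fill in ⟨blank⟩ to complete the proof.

Polynomial division of r^3 + 27 by r + 3 leaves remainder 0 and quotient r^2 - 3r + 9.
Hence r^3 + 27 = (r + 3)(r^2 - 3r + 9).

(r + 3)(r^2 - 3r + 9)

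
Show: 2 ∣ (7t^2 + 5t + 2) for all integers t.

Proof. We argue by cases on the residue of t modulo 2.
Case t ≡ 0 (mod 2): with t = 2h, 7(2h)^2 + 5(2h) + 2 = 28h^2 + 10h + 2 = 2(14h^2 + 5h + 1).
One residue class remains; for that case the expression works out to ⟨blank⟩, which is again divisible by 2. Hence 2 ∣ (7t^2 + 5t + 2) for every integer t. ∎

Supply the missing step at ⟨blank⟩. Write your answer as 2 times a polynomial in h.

2(14h^2 + 19h + 7)

The residues treated are {0}, so the missing case is t ≡ 1 (mod 2); write t = 2h+1.
Then 7(2h+1)^2 + 5(2h+1) + 2 = 28h^2 + 38h + 14 = 2(14h^2 + 19h + 7).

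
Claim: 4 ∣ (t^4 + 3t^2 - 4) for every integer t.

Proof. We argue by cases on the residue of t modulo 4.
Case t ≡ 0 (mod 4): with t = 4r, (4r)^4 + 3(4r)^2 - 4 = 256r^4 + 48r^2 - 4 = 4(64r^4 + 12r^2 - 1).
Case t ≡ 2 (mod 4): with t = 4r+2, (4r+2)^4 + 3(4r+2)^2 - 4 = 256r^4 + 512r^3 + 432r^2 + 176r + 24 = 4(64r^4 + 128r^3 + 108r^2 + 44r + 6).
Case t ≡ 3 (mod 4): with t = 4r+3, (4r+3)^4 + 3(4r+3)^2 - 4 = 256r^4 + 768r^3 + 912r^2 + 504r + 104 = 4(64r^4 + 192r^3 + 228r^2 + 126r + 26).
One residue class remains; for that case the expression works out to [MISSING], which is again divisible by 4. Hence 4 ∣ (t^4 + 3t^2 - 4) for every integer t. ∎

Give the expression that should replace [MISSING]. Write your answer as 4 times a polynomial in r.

4(64r^4 + 64r^3 + 36r^2 + 10r)

The residues treated are {0, 2, 3}, so the missing case is t ≡ 1 (mod 4); write t = 4r+1.
Then (4r+1)^4 + 3(4r+1)^2 - 4 = 256r^4 + 256r^3 + 144r^2 + 40r = 4(64r^4 + 64r^3 + 36r^2 + 10r).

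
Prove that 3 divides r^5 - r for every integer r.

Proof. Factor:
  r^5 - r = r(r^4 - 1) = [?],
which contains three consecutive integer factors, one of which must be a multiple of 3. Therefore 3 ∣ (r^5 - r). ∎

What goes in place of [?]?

(r - 1)r(r + 1)(r^2 + 1)

r^4 - 1 = (r^2 - 1)(r^2 + 1), and r^2 - 1 = (r-1)(r+1).
So r(r^4 - 1) = (r - 1)r(r + 1)(r^2 + 1).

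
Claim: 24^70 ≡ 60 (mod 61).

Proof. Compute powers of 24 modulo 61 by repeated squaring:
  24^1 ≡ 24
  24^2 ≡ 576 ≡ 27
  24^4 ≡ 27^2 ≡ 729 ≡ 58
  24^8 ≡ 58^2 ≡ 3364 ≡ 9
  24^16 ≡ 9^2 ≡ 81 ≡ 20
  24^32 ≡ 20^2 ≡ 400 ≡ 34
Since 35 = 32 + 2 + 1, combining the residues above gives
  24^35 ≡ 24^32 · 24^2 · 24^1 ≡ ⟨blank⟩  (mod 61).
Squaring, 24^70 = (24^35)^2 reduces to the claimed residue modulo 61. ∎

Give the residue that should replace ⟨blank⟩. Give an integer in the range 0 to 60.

11

Multiply the listed residues: 34 · 27 · 24 = 918 → 22032.
Reducing modulo 61: 22032 = 361·61 + 11, so 24^35 ≡ 11.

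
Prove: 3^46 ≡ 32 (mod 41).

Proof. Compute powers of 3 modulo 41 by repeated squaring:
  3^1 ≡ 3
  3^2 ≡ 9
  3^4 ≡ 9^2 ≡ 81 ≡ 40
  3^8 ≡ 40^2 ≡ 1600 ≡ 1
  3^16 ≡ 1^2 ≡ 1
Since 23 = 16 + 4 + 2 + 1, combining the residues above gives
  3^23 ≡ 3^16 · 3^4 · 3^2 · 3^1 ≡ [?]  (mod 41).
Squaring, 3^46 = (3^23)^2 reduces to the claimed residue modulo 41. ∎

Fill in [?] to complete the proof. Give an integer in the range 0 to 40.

3^16 · 3^4 · 3^2 · 3^1 ≡ 1 · 40 · 9 · 3 = 1080.
1080 mod 41 = 14, so 3^23 ≡ 14 (mod 41).

14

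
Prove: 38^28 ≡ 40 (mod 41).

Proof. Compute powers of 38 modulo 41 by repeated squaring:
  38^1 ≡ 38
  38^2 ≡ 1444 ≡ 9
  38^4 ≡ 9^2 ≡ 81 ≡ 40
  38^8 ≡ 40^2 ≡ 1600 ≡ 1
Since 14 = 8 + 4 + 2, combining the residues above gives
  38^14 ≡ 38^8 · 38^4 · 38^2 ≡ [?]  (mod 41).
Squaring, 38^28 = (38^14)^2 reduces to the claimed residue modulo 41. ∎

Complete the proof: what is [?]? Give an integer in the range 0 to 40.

32

Multiply the listed residues: 1 · 40 · 9 = 40 → 360.
Reducing modulo 41: 360 = 8·41 + 32, so 38^14 ≡ 32.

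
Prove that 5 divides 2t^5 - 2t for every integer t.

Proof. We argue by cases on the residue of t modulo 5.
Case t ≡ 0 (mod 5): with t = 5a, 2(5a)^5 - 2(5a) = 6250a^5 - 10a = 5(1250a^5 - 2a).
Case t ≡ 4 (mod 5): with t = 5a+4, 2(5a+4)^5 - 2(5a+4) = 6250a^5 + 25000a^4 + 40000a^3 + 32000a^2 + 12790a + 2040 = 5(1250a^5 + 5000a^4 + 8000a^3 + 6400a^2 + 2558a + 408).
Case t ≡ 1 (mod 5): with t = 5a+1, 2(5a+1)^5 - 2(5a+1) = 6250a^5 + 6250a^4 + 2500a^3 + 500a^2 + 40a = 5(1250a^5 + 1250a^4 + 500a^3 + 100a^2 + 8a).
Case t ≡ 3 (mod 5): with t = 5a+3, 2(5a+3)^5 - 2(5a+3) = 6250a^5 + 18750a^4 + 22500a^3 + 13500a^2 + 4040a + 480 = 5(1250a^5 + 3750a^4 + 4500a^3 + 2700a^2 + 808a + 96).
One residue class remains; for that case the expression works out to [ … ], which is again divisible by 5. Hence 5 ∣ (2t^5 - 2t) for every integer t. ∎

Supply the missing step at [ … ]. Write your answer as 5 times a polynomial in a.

Only t ≡ 2 (mod 5) is unaccounted for. Put t = 5a+2:
2(5a+2)^5 - 2(5a+2) expands to 6250a^5 + 12500a^4 + 10000a^3 + 4000a^2 + 790a + 60,
and factoring out 5 leaves 5(1250a^5 + 2500a^4 + 2000a^3 + 800a^2 + 158a + 12).

5(1250a^5 + 2500a^4 + 2000a^3 + 800a^2 + 158a + 12)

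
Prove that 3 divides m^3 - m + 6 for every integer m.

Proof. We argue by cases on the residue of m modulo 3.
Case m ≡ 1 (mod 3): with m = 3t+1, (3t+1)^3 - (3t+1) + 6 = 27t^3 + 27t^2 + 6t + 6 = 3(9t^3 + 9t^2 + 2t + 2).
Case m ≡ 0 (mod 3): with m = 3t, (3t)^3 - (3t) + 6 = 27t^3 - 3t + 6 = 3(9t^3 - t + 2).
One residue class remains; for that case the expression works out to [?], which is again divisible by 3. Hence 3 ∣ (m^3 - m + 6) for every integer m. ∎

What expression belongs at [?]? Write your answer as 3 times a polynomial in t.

3(9t^3 + 18t^2 + 11t + 4)

The residues treated are {1, 0}, so the missing case is m ≡ 2 (mod 3); write m = 3t+2.
Then (3t+2)^3 - (3t+2) + 6 = 27t^3 + 54t^2 + 33t + 12 = 3(9t^3 + 18t^2 + 11t + 4).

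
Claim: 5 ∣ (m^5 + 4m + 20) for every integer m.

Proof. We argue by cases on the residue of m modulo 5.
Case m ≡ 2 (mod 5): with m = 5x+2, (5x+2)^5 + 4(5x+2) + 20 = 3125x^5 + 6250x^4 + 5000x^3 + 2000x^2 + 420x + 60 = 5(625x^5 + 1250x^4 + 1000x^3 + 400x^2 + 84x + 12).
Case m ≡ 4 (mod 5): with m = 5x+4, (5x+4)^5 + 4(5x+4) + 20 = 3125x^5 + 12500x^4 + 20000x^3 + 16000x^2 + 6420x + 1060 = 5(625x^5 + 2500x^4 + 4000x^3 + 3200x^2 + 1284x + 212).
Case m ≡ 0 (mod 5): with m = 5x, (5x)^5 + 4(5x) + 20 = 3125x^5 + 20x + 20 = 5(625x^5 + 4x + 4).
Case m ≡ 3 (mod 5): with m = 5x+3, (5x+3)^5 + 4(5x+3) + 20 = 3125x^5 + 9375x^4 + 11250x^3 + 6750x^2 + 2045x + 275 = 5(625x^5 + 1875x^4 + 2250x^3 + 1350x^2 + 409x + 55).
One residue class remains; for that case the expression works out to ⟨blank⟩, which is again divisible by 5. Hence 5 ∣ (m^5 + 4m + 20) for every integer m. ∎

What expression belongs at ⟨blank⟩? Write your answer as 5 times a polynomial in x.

Only m ≡ 1 (mod 5) is unaccounted for. Put m = 5x+1:
(5x+1)^5 + 4(5x+1) + 20 expands to 3125x^5 + 3125x^4 + 1250x^3 + 250x^2 + 45x + 25,
and factoring out 5 leaves 5(625x^5 + 625x^4 + 250x^3 + 50x^2 + 9x + 5).

5(625x^5 + 625x^4 + 250x^3 + 50x^2 + 9x + 5)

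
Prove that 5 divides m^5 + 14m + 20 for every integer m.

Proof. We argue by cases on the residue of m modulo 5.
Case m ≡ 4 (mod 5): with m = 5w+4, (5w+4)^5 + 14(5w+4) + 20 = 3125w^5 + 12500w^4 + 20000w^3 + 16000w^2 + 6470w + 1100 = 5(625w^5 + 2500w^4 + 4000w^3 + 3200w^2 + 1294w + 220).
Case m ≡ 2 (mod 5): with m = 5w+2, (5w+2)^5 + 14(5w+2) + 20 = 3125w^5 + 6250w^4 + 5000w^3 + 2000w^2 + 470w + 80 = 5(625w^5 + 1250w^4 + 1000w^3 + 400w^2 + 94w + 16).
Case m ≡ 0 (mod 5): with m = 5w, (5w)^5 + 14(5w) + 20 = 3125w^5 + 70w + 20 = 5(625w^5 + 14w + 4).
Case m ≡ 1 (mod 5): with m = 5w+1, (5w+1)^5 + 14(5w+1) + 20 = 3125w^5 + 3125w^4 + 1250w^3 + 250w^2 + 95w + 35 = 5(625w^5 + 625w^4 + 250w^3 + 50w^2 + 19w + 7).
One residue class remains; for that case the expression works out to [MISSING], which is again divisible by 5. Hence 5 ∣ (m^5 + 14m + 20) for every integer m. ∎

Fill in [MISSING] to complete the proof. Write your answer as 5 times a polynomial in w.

5(625w^5 + 1875w^4 + 2250w^3 + 1350w^2 + 419w + 61)

Only m ≡ 3 (mod 5) is unaccounted for. Put m = 5w+3:
(5w+3)^5 + 14(5w+3) + 20 expands to 3125w^5 + 9375w^4 + 11250w^3 + 6750w^2 + 2095w + 305,
and factoring out 5 leaves 5(625w^5 + 1875w^4 + 2250w^3 + 1350w^2 + 419w + 61).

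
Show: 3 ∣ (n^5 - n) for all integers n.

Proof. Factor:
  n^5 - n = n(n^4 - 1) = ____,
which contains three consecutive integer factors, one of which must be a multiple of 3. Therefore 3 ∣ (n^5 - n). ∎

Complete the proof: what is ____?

(n - 1)n(n + 1)(n^2 + 1)

n^4 - 1 = (n^2 - 1)(n^2 + 1), and n^2 - 1 = (n-1)(n+1).
So n(n^4 - 1) = (n - 1)n(n + 1)(n^2 + 1).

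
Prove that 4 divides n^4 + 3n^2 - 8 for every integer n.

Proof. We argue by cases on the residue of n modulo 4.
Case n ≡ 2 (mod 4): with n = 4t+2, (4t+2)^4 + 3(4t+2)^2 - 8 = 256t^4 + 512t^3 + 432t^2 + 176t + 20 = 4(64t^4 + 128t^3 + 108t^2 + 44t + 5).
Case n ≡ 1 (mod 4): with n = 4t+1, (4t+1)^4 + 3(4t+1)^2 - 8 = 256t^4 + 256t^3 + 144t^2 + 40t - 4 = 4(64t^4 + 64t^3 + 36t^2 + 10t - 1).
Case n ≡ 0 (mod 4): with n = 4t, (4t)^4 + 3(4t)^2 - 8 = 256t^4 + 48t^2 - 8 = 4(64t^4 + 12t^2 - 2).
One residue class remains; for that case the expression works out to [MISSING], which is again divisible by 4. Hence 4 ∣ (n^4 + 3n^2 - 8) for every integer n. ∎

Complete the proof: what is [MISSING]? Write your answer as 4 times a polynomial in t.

4(64t^4 + 192t^3 + 228t^2 + 126t + 25)

The residues treated are {2, 1, 0}, so the missing case is n ≡ 3 (mod 4); write n = 4t+3.
Then (4t+3)^4 + 3(4t+3)^2 - 8 = 256t^4 + 768t^3 + 912t^2 + 504t + 100 = 4(64t^4 + 192t^3 + 228t^2 + 126t + 25).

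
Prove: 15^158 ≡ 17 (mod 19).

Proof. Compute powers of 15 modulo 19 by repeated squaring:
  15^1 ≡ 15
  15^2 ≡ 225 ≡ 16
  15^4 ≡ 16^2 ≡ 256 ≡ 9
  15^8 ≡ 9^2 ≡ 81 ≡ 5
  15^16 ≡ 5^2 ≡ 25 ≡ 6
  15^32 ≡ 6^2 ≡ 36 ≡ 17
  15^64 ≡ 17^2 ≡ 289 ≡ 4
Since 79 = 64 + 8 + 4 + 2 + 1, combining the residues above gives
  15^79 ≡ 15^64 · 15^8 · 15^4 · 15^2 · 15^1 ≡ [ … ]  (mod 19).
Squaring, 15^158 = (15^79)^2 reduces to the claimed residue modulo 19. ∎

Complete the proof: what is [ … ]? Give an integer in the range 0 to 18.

15^64 · 15^8 · 15^4 · 15^2 · 15^1 ≡ 4 · 5 · 9 · 16 · 15 = 43200.
43200 mod 19 = 13, so 15^79 ≡ 13 (mod 19).

13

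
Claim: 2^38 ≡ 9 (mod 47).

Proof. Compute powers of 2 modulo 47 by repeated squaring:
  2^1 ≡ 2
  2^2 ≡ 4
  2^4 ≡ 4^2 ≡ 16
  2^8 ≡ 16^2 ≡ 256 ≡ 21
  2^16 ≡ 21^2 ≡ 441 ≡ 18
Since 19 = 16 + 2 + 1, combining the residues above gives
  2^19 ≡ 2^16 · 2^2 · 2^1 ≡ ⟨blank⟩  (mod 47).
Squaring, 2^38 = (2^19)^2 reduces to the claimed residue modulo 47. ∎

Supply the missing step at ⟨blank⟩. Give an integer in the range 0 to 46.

2^16 · 2^2 · 2^1 ≡ 18 · 4 · 2 = 144.
144 mod 47 = 3, so 2^19 ≡ 3 (mod 47).

3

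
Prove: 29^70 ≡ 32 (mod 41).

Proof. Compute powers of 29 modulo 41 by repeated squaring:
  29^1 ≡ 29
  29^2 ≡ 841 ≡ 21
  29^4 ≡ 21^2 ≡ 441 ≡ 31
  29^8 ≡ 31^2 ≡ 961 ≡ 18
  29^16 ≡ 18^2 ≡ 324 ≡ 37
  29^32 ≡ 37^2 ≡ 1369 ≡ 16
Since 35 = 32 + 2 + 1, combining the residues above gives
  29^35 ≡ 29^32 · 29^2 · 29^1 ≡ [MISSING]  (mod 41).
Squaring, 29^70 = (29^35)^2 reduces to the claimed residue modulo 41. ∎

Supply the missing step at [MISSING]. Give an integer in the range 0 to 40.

29^32 · 29^2 · 29^1 ≡ 16 · 21 · 29 = 9744.
9744 mod 41 = 27, so 29^35 ≡ 27 (mod 41).

27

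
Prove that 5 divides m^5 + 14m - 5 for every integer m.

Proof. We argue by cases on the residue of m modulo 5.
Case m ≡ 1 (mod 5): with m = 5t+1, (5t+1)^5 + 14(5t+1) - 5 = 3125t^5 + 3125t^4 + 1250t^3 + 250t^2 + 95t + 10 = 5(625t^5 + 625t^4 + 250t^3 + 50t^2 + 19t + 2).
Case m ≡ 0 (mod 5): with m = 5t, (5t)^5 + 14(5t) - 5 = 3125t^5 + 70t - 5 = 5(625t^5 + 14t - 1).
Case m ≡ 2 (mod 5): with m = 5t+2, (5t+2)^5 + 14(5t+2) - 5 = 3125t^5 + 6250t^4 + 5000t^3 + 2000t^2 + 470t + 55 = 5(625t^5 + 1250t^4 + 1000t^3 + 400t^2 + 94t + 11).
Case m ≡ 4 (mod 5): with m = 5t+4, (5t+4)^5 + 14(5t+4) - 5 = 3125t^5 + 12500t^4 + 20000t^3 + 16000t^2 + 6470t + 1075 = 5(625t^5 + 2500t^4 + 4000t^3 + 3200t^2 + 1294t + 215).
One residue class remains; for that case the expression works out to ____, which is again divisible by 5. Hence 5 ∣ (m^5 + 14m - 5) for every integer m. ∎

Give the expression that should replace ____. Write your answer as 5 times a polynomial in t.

5(625t^5 + 1875t^4 + 2250t^3 + 1350t^2 + 419t + 56)

Only m ≡ 3 (mod 5) is unaccounted for. Put m = 5t+3:
(5t+3)^5 + 14(5t+3) - 5 expands to 3125t^5 + 9375t^4 + 11250t^3 + 6750t^2 + 2095t + 280,
and factoring out 5 leaves 5(625t^5 + 1875t^4 + 2250t^3 + 1350t^2 + 419t + 56).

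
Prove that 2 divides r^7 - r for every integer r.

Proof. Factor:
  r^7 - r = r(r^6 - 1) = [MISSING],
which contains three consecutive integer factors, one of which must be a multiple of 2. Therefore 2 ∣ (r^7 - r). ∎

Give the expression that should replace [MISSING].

r^6 - 1 = (r^2 - 1)(r^4 + r^2 + 1), and r^2 - 1 = (r-1)(r+1).
So r(r^6 - 1) = (r - 1)r(r + 1)(r^4 + r^2 + 1).

(r - 1)r(r + 1)(r^4 + r^2 + 1)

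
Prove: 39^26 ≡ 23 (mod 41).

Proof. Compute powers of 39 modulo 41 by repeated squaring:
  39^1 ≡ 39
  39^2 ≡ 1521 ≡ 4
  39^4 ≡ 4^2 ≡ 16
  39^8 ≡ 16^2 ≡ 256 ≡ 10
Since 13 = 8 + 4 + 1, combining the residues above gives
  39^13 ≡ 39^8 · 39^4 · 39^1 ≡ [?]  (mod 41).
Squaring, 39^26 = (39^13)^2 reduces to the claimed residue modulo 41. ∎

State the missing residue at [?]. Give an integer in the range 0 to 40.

8

Multiply the listed residues: 10 · 16 · 39 = 160 → 6240.
Reducing modulo 41: 6240 = 152·41 + 8, so 39^13 ≡ 8.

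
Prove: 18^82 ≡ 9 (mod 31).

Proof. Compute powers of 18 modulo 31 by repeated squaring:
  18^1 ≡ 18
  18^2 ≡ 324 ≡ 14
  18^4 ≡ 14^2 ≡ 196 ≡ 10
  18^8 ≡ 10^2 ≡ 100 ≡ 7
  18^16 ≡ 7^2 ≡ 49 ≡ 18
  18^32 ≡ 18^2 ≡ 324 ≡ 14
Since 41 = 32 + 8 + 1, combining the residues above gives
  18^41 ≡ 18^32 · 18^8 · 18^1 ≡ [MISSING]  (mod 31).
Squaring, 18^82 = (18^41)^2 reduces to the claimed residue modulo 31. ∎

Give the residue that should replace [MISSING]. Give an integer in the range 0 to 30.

18^32 · 18^8 · 18^1 ≡ 14 · 7 · 18 = 1764.
1764 mod 31 = 28, so 18^41 ≡ 28 (mod 31).

28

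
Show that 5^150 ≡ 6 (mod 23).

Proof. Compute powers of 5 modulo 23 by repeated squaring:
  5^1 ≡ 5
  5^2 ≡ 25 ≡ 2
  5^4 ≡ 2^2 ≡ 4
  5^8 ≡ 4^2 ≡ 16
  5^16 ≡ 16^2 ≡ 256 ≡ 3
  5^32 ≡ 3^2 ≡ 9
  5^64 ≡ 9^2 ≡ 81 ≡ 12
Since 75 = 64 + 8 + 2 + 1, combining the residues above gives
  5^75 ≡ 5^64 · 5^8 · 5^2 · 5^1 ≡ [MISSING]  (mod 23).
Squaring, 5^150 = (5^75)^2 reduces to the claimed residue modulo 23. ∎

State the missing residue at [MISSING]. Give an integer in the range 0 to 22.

Multiply the listed residues: 12 · 16 · 2 · 5 = 192 → 384 → 1920.
Reducing modulo 23: 1920 = 83·23 + 11, so 5^75 ≡ 11.

11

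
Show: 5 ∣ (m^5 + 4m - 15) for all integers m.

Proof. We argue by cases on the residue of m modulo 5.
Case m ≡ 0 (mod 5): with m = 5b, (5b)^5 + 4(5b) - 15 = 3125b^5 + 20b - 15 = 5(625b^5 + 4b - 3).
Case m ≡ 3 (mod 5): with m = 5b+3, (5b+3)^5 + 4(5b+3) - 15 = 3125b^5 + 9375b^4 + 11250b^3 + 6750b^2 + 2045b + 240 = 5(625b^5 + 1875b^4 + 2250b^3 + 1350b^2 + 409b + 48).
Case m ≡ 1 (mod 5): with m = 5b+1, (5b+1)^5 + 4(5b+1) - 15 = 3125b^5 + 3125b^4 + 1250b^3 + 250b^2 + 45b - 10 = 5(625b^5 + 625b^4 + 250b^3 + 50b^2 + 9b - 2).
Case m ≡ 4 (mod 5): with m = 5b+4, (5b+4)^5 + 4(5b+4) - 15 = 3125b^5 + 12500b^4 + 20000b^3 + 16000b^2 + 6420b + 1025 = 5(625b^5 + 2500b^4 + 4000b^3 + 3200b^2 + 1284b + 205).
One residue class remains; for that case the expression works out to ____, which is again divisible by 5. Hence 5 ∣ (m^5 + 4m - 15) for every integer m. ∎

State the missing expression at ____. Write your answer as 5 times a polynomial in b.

5(625b^5 + 1250b^4 + 1000b^3 + 400b^2 + 84b + 5)

The residues treated are {0, 3, 1, 4}, so the missing case is m ≡ 2 (mod 5); write m = 5b+2.
Then (5b+2)^5 + 4(5b+2) - 15 = 3125b^5 + 6250b^4 + 5000b^3 + 2000b^2 + 420b + 25 = 5(625b^5 + 1250b^4 + 1000b^3 + 400b^2 + 84b + 5).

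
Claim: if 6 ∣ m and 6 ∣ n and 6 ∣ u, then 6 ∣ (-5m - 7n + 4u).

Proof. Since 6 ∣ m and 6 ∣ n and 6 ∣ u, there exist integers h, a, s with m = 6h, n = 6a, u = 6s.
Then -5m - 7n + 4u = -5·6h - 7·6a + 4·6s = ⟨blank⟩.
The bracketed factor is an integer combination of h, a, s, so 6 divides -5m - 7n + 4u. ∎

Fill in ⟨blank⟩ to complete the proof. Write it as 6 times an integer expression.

6(-7a - 5h + 4s)

Pull the common 6 out of every term: -5·6h - 7·6a + 4·6s = 6(-7a - 5h + 4s).
-7a - 5h + 4s is an integer, which exhibits the divisibility.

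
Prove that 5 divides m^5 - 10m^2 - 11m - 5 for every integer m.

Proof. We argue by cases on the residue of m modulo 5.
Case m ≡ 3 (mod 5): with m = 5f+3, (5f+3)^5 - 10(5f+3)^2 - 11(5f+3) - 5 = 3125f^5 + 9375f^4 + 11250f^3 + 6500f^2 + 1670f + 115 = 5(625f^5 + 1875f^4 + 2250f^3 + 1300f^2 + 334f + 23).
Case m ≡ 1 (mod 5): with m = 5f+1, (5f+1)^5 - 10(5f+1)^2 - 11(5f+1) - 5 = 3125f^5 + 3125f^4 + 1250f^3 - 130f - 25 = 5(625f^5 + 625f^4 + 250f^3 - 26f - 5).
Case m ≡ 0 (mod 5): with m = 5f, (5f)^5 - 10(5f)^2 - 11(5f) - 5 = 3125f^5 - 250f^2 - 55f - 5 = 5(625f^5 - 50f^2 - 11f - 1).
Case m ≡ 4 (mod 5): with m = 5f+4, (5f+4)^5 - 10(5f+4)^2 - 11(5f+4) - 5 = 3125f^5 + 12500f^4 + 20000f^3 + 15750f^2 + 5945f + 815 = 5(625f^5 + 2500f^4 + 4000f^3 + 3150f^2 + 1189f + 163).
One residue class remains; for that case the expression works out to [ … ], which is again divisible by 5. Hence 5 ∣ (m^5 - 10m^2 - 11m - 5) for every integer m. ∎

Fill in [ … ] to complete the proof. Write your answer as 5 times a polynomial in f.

5(625f^5 + 1250f^4 + 1000f^3 + 350f^2 + 29f - 7)

Only m ≡ 2 (mod 5) is unaccounted for. Put m = 5f+2:
(5f+2)^5 - 10(5f+2)^2 - 11(5f+2) - 5 expands to 3125f^5 + 6250f^4 + 5000f^3 + 1750f^2 + 145f - 35,
and factoring out 5 leaves 5(625f^5 + 1250f^4 + 1000f^3 + 350f^2 + 29f - 7).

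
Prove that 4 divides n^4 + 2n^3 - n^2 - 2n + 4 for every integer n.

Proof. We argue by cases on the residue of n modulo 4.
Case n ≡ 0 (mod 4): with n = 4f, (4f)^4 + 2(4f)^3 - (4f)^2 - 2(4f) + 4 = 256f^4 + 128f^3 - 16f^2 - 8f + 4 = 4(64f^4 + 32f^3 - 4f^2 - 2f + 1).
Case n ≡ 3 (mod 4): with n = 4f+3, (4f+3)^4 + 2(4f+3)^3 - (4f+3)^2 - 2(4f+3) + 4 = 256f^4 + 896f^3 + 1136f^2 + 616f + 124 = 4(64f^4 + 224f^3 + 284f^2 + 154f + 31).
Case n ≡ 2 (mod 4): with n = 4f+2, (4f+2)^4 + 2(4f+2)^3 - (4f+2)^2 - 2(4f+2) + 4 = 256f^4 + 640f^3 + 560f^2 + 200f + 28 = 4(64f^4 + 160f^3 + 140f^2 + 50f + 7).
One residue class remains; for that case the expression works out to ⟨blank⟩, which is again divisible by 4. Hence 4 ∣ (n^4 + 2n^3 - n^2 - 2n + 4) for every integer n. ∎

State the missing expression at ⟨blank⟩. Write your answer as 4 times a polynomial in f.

4(64f^4 + 96f^3 + 44f^2 + 6f + 1)

The residues treated are {0, 3, 2}, so the missing case is n ≡ 1 (mod 4); write n = 4f+1.
Then (4f+1)^4 + 2(4f+1)^3 - (4f+1)^2 - 2(4f+1) + 4 = 256f^4 + 384f^3 + 176f^2 + 24f + 4 = 4(64f^4 + 96f^3 + 44f^2 + 6f + 1).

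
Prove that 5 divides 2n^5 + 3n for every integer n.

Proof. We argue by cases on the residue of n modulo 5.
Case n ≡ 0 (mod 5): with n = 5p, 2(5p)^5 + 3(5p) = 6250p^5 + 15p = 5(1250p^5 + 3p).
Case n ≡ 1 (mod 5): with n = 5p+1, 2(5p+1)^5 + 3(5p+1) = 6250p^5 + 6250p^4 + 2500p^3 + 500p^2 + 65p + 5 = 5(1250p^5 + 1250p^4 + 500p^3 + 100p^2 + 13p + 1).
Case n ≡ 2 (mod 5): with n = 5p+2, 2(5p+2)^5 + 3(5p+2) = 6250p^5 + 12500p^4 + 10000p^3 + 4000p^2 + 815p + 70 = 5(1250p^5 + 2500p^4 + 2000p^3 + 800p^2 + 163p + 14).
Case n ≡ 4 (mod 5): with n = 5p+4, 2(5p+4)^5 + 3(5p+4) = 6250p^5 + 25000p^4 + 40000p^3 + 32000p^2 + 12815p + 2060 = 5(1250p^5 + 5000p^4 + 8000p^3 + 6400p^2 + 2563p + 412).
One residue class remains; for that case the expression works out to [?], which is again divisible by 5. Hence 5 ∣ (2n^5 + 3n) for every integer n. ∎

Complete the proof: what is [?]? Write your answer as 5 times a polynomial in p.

5(1250p^5 + 3750p^4 + 4500p^3 + 2700p^2 + 813p + 99)

Only n ≡ 3 (mod 5) is unaccounted for. Put n = 5p+3:
2(5p+3)^5 + 3(5p+3) expands to 6250p^5 + 18750p^4 + 22500p^3 + 13500p^2 + 4065p + 495,
and factoring out 5 leaves 5(1250p^5 + 3750p^4 + 4500p^3 + 2700p^2 + 813p + 99).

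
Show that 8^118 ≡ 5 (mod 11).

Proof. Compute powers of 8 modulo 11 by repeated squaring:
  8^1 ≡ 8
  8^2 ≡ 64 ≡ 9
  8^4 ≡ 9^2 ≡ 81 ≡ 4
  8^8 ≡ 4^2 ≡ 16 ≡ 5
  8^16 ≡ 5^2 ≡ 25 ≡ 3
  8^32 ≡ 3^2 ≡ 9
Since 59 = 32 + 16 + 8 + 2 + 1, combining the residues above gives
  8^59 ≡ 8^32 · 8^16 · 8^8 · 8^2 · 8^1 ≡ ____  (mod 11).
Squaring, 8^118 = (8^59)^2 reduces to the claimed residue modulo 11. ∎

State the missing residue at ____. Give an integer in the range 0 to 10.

Multiply the listed residues: 9 · 3 · 5 · 9 · 8 = 27 → 135 → 1215 → 9720.
Reducing modulo 11: 9720 = 883·11 + 7, so 8^59 ≡ 7.

7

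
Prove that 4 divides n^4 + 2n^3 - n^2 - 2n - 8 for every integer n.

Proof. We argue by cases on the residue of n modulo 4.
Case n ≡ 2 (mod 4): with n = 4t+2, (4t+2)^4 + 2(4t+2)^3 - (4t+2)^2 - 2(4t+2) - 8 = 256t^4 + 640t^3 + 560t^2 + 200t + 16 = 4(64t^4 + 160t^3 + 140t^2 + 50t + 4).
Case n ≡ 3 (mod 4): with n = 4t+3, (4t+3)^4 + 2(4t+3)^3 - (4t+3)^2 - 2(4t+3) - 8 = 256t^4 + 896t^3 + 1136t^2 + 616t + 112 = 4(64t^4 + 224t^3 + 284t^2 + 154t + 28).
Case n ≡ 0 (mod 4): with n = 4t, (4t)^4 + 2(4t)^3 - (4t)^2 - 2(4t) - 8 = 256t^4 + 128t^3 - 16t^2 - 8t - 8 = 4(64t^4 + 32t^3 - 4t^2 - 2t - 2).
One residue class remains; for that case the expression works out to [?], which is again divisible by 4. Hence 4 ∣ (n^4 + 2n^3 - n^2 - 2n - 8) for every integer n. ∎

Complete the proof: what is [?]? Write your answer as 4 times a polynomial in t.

Only n ≡ 1 (mod 4) is unaccounted for. Put n = 4t+1:
(4t+1)^4 + 2(4t+1)^3 - (4t+1)^2 - 2(4t+1) - 8 expands to 256t^4 + 384t^3 + 176t^2 + 24t - 8,
and factoring out 4 leaves 4(64t^4 + 96t^3 + 44t^2 + 6t - 2).

4(64t^4 + 96t^3 + 44t^2 + 6t - 2)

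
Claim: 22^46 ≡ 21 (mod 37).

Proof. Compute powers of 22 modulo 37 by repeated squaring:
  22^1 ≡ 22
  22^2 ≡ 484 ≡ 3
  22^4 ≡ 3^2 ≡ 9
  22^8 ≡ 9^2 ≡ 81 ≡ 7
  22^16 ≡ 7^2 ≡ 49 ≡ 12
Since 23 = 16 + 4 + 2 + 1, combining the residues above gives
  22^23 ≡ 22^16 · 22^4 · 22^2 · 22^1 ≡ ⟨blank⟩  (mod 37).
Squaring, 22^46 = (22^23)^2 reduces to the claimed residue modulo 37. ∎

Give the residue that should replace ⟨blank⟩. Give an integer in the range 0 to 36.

24

Multiply the listed residues: 12 · 9 · 3 · 22 = 108 → 324 → 7128.
Reducing modulo 37: 7128 = 192·37 + 24, so 22^23 ≡ 24.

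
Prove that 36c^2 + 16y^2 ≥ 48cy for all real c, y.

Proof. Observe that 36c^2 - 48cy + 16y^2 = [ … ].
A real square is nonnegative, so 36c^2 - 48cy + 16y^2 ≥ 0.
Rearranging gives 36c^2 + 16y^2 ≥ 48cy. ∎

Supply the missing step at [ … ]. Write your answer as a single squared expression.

36c^2 - 48cy + 16y^2 is a perfect-square trinomial: the outer terms are (6c)^2 and (4y)^2, and the cross term is -2·6c·4y.
So 36c^2 - 48cy + 16y^2 = (6c - 4y)^2 ≥ 0.

(6c - 4y)^2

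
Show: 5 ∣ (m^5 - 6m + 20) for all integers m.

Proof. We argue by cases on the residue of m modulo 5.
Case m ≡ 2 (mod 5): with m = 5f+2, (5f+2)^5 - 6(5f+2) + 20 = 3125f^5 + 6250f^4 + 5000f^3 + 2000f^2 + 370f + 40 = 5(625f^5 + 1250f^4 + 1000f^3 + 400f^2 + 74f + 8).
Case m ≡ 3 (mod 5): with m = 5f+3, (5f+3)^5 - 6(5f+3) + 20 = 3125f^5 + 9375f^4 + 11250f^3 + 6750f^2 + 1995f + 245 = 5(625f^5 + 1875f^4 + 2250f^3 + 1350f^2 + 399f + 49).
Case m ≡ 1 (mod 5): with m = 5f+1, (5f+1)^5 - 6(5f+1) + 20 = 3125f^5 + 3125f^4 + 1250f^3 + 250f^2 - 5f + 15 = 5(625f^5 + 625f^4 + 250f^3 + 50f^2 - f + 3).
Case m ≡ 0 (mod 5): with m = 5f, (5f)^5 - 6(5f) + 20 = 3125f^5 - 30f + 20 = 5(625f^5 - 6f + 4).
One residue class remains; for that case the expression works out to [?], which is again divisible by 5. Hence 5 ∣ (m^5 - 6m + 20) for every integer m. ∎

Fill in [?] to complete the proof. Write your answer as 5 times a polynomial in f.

Only m ≡ 4 (mod 5) is unaccounted for. Put m = 5f+4:
(5f+4)^5 - 6(5f+4) + 20 expands to 3125f^5 + 12500f^4 + 20000f^3 + 16000f^2 + 6370f + 1020,
and factoring out 5 leaves 5(625f^5 + 2500f^4 + 4000f^3 + 3200f^2 + 1274f + 204).

5(625f^5 + 2500f^4 + 4000f^3 + 3200f^2 + 1274f + 204)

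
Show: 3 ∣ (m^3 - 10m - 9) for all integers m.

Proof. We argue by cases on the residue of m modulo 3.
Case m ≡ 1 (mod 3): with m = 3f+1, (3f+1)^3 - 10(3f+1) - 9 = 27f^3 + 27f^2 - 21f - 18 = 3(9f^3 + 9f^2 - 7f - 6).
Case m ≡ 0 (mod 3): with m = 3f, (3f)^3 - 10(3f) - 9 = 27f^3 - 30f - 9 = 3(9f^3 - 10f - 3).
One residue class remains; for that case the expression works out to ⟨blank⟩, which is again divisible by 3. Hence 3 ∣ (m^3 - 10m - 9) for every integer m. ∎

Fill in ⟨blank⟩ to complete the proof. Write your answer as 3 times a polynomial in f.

3(9f^3 + 18f^2 + 2f - 7)

The residues treated are {1, 0}, so the missing case is m ≡ 2 (mod 3); write m = 3f+2.
Then (3f+2)^3 - 10(3f+2) - 9 = 27f^3 + 54f^2 + 6f - 21 = 3(9f^3 + 18f^2 + 2f - 7).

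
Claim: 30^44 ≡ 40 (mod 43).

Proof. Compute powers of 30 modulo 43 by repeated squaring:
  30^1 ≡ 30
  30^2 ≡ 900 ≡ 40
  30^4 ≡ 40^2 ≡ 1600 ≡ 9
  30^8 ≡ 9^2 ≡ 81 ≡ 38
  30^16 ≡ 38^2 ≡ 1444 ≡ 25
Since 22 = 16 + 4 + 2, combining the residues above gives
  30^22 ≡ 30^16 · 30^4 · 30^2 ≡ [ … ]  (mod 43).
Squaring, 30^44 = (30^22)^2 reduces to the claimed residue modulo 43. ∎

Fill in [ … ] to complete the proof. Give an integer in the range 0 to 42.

Multiply the listed residues: 25 · 9 · 40 = 225 → 9000.
Reducing modulo 43: 9000 = 209·43 + 13, so 30^22 ≡ 13.

13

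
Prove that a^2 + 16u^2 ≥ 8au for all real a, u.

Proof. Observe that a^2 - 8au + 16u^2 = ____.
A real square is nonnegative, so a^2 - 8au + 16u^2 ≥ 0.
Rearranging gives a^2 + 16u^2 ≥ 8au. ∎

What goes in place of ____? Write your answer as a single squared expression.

(a - 4u)^2

a^2 - 8au + 16u^2 is a perfect-square trinomial: the outer terms are (a)^2 and (4u)^2, and the cross term is -2·a·4u.
So a^2 - 8au + 16u^2 = (a - 4u)^2 ≥ 0.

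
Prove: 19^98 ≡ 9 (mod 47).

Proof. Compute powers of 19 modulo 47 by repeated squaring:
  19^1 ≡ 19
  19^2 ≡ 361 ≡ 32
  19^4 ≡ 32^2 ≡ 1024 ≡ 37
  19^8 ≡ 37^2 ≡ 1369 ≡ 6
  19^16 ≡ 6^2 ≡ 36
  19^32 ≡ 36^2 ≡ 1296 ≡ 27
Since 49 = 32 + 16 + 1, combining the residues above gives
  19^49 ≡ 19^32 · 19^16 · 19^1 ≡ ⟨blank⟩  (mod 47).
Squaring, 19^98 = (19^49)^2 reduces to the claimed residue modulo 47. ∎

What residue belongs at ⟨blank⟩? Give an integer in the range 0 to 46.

19^32 · 19^16 · 19^1 ≡ 27 · 36 · 19 = 18468.
18468 mod 47 = 44, so 19^49 ≡ 44 (mod 47).

44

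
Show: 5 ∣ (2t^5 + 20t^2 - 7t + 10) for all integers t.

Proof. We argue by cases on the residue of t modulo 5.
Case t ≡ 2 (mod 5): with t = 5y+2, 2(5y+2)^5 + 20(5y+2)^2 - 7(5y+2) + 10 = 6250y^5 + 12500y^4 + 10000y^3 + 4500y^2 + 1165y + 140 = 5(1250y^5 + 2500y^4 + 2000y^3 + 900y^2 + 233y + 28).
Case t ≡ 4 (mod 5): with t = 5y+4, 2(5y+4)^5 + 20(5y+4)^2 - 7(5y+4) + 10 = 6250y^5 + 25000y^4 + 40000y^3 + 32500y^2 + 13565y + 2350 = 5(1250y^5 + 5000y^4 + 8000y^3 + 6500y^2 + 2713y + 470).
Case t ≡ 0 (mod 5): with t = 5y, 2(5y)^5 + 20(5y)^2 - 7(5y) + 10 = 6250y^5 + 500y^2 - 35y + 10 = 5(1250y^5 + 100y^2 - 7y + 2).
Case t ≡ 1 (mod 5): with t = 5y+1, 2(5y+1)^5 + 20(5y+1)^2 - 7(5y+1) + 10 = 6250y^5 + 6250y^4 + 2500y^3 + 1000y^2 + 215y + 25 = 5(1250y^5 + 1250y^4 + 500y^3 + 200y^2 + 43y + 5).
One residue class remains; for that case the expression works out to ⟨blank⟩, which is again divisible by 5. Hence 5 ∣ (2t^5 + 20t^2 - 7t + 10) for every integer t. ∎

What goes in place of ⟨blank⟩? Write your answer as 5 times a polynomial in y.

The residues treated are {2, 4, 0, 1}, so the missing case is t ≡ 3 (mod 5); write t = 5y+3.
Then 2(5y+3)^5 + 20(5y+3)^2 - 7(5y+3) + 10 = 6250y^5 + 18750y^4 + 22500y^3 + 14000y^2 + 4615y + 655 = 5(1250y^5 + 3750y^4 + 4500y^3 + 2800y^2 + 923y + 131).

5(1250y^5 + 3750y^4 + 4500y^3 + 2800y^2 + 923y + 131)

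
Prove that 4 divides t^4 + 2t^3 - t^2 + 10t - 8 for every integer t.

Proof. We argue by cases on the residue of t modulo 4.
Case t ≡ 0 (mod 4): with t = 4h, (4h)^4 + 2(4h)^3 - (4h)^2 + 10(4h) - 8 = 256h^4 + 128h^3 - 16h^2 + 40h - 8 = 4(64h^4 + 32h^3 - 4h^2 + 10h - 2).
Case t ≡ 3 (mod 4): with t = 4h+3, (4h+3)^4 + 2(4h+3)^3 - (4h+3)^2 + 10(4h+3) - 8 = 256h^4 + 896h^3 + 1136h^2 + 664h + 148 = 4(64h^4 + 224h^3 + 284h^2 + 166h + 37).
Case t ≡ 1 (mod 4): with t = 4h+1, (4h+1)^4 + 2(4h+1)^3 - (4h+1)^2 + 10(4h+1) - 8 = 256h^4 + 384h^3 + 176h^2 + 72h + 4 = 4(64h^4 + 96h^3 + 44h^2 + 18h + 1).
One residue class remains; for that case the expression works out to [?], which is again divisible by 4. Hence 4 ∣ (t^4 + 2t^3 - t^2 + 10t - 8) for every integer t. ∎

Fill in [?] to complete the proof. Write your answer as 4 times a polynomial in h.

4(64h^4 + 160h^3 + 140h^2 + 62h + 10)

The residues treated are {0, 3, 1}, so the missing case is t ≡ 2 (mod 4); write t = 4h+2.
Then (4h+2)^4 + 2(4h+2)^3 - (4h+2)^2 + 10(4h+2) - 8 = 256h^4 + 640h^3 + 560h^2 + 248h + 40 = 4(64h^4 + 160h^3 + 140h^2 + 62h + 10).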